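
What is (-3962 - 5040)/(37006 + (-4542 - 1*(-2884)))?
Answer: -4501/17674 ≈ -0.25467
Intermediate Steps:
(-3962 - 5040)/(37006 + (-4542 - 1*(-2884))) = -9002/(37006 + (-4542 + 2884)) = -9002/(37006 - 1658) = -9002/35348 = -9002*1/35348 = -4501/17674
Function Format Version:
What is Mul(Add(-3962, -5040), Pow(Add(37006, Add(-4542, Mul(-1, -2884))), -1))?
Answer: Rational(-4501, 17674) ≈ -0.25467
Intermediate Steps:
Mul(Add(-3962, -5040), Pow(Add(37006, Add(-4542, Mul(-1, -2884))), -1)) = Mul(-9002, Pow(Add(37006, Add(-4542, 2884)), -1)) = Mul(-9002, Pow(Add(37006, -1658), -1)) = Mul(-9002, Pow(35348, -1)) = Mul(-9002, Rational(1, 35348)) = Rational(-4501, 17674)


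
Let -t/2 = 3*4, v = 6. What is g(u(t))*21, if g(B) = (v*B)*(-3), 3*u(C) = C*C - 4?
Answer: -72072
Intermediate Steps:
t = -24 (t = -6*4 = -2*12 = -24)
u(C) = -4/3 + C**2/3 (u(C) = (C*C - 4)/3 = (C**2 - 4)/3 = (-4 + C**2)/3 = -4/3 + C**2/3)
g(B) = -18*B (g(B) = (6*B)*(-3) = -18*B)
g(u(t))*21 = -18*(-4/3 + (1/3)*(-24)**2)*21 = -18*(-4/3 + (1/3)*576)*21 = -18*(-4/3 + 192)*21 = -18*572/3*21 = -3432*21 = -72072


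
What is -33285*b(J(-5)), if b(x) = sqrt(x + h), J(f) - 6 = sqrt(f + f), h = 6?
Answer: -33285*sqrt(12 + I*sqrt(10)) ≈ -1.1628e+5 - 15064.0*I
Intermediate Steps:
J(f) = 6 + sqrt(2)*sqrt(f) (J(f) = 6 + sqrt(f + f) = 6 + sqrt(2*f) = 6 + sqrt(2)*sqrt(f))
b(x) = sqrt(6 + x) (b(x) = sqrt(x + 6) = sqrt(6 + x))
-33285*b(J(-5)) = -33285*sqrt(6 + (6 + sqrt(2)*sqrt(-5))) = -33285*sqrt(6 + (6 + sqrt(2)*(I*sqrt(5)))) = -33285*sqrt(6 + (6 + I*sqrt(10))) = -33285*sqrt(12 + I*sqrt(10))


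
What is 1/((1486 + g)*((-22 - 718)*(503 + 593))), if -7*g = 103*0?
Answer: -1/1205205440 ≈ -8.2973e-10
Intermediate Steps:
g = 0 (g = -103*0/7 = -⅐*0 = 0)
1/((1486 + g)*((-22 - 718)*(503 + 593))) = 1/((1486 + 0)*((-22 - 718)*(503 + 593))) = 1/(1486*(-740*1096)) = 1/(1486*(-811040)) = 1/(-1205205440) = -1/1205205440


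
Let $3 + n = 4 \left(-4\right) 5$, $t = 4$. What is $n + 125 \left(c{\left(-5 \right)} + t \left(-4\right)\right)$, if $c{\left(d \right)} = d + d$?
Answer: $-3333$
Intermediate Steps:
$c{\left(d \right)} = 2 d$
$n = -83$ ($n = -3 + 4 \left(-4\right) 5 = -3 - 80 = -83$)
$n + 125 \left(c{\left(-5 \right)} + t \left(-4\right)\right) = -83 + 125 \left(2 \left(-5\right) + 4 \left(-4\right)\right) = -83 + 125 \left(-10 - 16\right) = -83 + 125 \left(-26\right) = -83 - 3250 = -3333$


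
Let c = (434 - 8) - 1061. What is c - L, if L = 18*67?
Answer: -1841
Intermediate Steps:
L = 1206
c = -635 (c = 426 - 1061 = -635)
c - L = -635 - 1*1206 = -635 - 1206 = -1841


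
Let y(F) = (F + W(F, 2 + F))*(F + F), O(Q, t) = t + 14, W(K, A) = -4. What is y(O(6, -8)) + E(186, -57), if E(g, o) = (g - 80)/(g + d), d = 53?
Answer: 5842/239 ≈ 24.444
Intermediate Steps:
O(Q, t) = 14 + t
y(F) = 2*F*(-4 + F) (y(F) = (F - 4)*(F + F) = (-4 + F)*(2*F) = 2*F*(-4 + F))
E(g, o) = (-80 + g)/(53 + g) (E(g, o) = (g - 80)/(g + 53) = (-80 + g)/(53 + g))
y(O(6, -8)) + E(186, -57) = 2*(14 - 8)*(-4 + (14 - 8)) + (-80 + 186)/(53 + 186) = 2*6*(-4 + 6) + 106/239 = 2*6*2 + (1/239)*106 = 24 + 106/239 = 5842/239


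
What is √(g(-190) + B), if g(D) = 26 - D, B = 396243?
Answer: 21*√899 ≈ 629.65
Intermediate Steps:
√(g(-190) + B) = √((26 - 1*(-190)) + 396243) = √((26 + 190) + 396243) = √(216 + 396243) = √396459 = 21*√899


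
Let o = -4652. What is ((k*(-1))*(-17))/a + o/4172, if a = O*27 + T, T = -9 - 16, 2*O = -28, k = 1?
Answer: -486420/420329 ≈ -1.1572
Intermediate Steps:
O = -14 (O = (½)*(-28) = -14)
T = -25
a = -403 (a = -14*27 - 25 = -378 - 25 = -403)
((k*(-1))*(-17))/a + o/4172 = ((1*(-1))*(-17))/(-403) - 4652/4172 = -1*(-17)*(-1/403) - 4652*1/4172 = 17*(-1/403) - 1163/1043 = -17/403 - 1163/1043 = -486420/420329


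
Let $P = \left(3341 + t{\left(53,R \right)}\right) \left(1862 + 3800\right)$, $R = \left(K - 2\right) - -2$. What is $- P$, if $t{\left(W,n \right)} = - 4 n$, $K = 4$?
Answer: $-18826150$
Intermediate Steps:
$R = 4$ ($R = \left(4 - 2\right) - -2 = \left(4 - 2\right) + 2 = 2 + 2 = 4$)
$P = 18826150$ ($P = \left(3341 - 16\right) \left(1862 + 3800\right) = \left(3341 - 16\right) 5662 = 3325 \cdot 5662 = 18826150$)
$- P = \left(-1\right) 18826150 = -18826150$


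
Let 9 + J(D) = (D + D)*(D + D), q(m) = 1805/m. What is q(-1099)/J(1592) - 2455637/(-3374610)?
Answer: 27359458449528311/37598196571272330 ≈ 0.72768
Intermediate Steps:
J(D) = -9 + 4*D**2 (J(D) = -9 + (D + D)*(D + D) = -9 + (2*D)*(2*D) = -9 + 4*D**2)
q(-1099)/J(1592) - 2455637/(-3374610) = (1805/(-1099))/(-9 + 4*1592**2) - 2455637/(-3374610) = (1805*(-1/1099))/(-9 + 4*2534464) - 2455637*(-1/3374610) = -1805/(1099*(-9 + 10137856)) + 2455637/3374610 = -1805/1099/10137847 + 2455637/3374610 = -1805/1099*1/10137847 + 2455637/3374610 = -1805/11141493853 + 2455637/3374610 = 27359458449528311/37598196571272330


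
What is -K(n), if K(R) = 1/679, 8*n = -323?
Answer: -1/679 ≈ -0.0014728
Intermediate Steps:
n = -323/8 (n = (⅛)*(-323) = -323/8 ≈ -40.375)
K(R) = 1/679
-K(n) = -1*1/679 = -1/679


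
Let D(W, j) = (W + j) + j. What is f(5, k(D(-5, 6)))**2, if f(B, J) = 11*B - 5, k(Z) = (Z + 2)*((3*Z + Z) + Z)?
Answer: 2500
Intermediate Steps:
D(W, j) = W + 2*j
k(Z) = 5*Z*(2 + Z) (k(Z) = (2 + Z)*(4*Z + Z) = (2 + Z)*(5*Z) = 5*Z*(2 + Z))
f(B, J) = -5 + 11*B
f(5, k(D(-5, 6)))**2 = (-5 + 11*5)**2 = (-5 + 55)**2 = 50**2 = 2500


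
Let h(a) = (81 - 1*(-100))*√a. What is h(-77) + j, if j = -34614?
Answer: -34614 + 181*I*√77 ≈ -34614.0 + 1588.3*I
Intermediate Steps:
h(a) = 181*√a (h(a) = (81 + 100)*√a = 181*√a)
h(-77) + j = 181*√(-77) - 34614 = 181*(I*√77) - 34614 = 181*I*√77 - 34614 = -34614 + 181*I*√77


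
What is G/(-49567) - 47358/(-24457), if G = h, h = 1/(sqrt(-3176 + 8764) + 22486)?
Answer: 593438344751503693/306468212431109176 + sqrt(1397)/12530899637368 ≈ 1.9364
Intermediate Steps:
h = 1/(22486 + 2*sqrt(1397)) (h = 1/(sqrt(5588) + 22486) = 1/(2*sqrt(1397) + 22486) = 1/(22486 + 2*sqrt(1397)) ≈ 4.4325e-5)
G = 11243/252807304 - sqrt(1397)/252807304 ≈ 4.4325e-5
G/(-49567) - 47358/(-24457) = (11243/252807304 - sqrt(1397)/252807304)/(-49567) - 47358/(-24457) = (11243/252807304 - sqrt(1397)/252807304)*(-1/49567) - 47358*(-1/24457) = (-11243/12530899637368 + sqrt(1397)/12530899637368) + 47358/24457 = 593438344751503693/306468212431109176 + sqrt(1397)/12530899637368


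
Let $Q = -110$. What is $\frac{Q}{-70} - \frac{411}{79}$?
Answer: $- \frac{2008}{553} \approx -3.6311$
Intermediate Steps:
$\frac{Q}{-70} - \frac{411}{79} = - \frac{110}{-70} - \frac{411}{79} = \left(-110\right) \left(- \frac{1}{70}\right) - \frac{411}{79} = \frac{11}{7} - \frac{411}{79} = - \frac{2008}{553}$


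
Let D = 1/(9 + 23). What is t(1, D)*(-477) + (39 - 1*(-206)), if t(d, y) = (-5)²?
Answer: -11680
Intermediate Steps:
D = 1/32 ≈ 0.031250
t(d, y) = 25
t(1, D)*(-477) + (39 - 1*(-206)) = 25*(-477) + (39 - 1*(-206)) = -11925 + (39 + 206) = -11925 + 245 = -11680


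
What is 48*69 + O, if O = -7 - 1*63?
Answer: 3242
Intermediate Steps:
O = -70 (O = -7 - 63 = -70)
48*69 + O = 48*69 - 70 = 3312 - 70 = 3242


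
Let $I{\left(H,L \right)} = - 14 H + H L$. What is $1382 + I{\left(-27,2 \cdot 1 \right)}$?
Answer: $1706$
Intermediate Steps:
$1382 + I{\left(-27,2 \cdot 1 \right)} = 1382 - 27 \left(-14 + 2 \cdot 1\right) = 1382 - 27 \left(-14 + 2\right) = 1382 - -324 = 1382 + 324 = 1706$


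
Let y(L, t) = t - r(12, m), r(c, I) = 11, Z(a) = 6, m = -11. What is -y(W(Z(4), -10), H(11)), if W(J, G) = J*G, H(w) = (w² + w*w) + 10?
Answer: -241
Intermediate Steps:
H(w) = 10 + 2*w² (H(w) = (w² + w²) + 10 = 2*w² + 10 = 10 + 2*w²)
W(J, G) = G*J
y(L, t) = -11 + t (y(L, t) = t - 1*11 = t - 11 = -11 + t)
-y(W(Z(4), -10), H(11)) = -(-11 + (10 + 2*11²)) = -(-11 + (10 + 2*121)) = -(-11 + (10 + 242)) = -(-11 + 252) = -1*241 = -241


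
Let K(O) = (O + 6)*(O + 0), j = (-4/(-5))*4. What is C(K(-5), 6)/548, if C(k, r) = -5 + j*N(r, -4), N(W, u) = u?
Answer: -89/2740 ≈ -0.032482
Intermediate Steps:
j = 16/5 (j = -⅕*(-4)*4 = (⅘)*4 = 16/5 ≈ 3.2000)
K(O) = O*(6 + O) (K(O) = (6 + O)*O = O*(6 + O))
C(k, r) = -89/5 (C(k, r) = -5 + (16/5)*(-4) = -5 - 64/5 = -89/5)
C(K(-5), 6)/548 = -89/5/548 = -89/5*1/548 = -89/2740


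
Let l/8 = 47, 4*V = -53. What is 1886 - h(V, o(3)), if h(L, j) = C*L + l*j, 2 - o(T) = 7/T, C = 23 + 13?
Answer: 7465/3 ≈ 2488.3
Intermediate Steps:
V = -53/4 (V = (¼)*(-53) = -53/4 ≈ -13.250)
l = 376 (l = 8*47 = 376)
C = 36
o(T) = 2 - 7/T
h(L, j) = 36*L + 376*j
1886 - h(V, o(3)) = 1886 - (36*(-53/4) + 376*(2 - 7/3)) = 1886 - (-477 + 376*(2 - 7*⅓)) = 1886 - (-477 + 376*(2 - 7/3)) = 1886 - (-477 + 376*(-⅓)) = 1886 - (-477 - 376/3) = 1886 - 1*(-1807/3) = 1886 + 1807/3 = 7465/3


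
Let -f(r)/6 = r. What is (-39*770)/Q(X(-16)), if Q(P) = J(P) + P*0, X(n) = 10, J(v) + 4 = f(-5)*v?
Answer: -15015/148 ≈ -101.45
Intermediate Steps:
f(r) = -6*r
J(v) = -4 + 30*v (J(v) = -4 + (-6*(-5))*v = -4 + 30*v)
Q(P) = -4 + 30*P (Q(P) = (-4 + 30*P) + P*0 = (-4 + 30*P) + 0 = -4 + 30*P)
(-39*770)/Q(X(-16)) = (-39*770)/(-4 + 30*10) = -30030/(-4 + 300) = -30030/296 = -30030*1/296 = -15015/148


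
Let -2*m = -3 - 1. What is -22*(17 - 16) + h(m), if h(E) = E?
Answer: -20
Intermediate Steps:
m = 2 (m = -(-3 - 1)/2 = -½*(-4) = 2)
-22*(17 - 16) + h(m) = -22*(17 - 16) + 2 = -22*1 + 2 = -22 + 2 = -20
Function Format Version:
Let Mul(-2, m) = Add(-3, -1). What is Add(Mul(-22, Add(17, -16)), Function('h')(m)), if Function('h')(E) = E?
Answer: -20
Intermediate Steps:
m = 2 (m = Mul(Rational(-1, 2), Add(-3, -1)) = Mul(Rational(-1, 2), -4) = 2)
Add(Mul(-22, Add(17, -16)), Function('h')(m)) = Add(Mul(-22, Add(17, -16)), 2) = Add(Mul(-22, 1), 2) = Add(-22, 2) = -20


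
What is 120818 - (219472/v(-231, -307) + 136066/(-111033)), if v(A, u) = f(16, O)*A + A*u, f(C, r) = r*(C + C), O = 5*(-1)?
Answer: 43852638501668/362966877 ≈ 1.2082e+5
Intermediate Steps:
O = -5
f(C, r) = 2*C*r (f(C, r) = r*(2*C) = 2*C*r)
v(A, u) = -160*A + A*u (v(A, u) = (2*16*(-5))*A + A*u = -160*A + A*u)
120818 - (219472/v(-231, -307) + 136066/(-111033)) = 120818 - (219472/((-231*(-160 - 307))) + 136066/(-111033)) = 120818 - (219472/((-231*(-467))) + 136066*(-1/111033)) = 120818 - (219472/107877 - 136066/111033) = 120818 - (219472*(1/107877) - 136066/111033) = 120818 - (19952/9807 - 136066/111033) = 120818 - 1*293643718/362966877 = 120818 - 293643718/362966877 = 43852638501668/362966877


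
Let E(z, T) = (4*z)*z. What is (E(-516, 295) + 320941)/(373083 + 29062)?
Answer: 277193/80429 ≈ 3.4464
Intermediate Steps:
E(z, T) = 4*z**2
(E(-516, 295) + 320941)/(373083 + 29062) = (4*(-516)**2 + 320941)/(373083 + 29062) = (4*266256 + 320941)/402145 = (1065024 + 320941)*(1/402145) = 1385965*(1/402145) = 277193/80429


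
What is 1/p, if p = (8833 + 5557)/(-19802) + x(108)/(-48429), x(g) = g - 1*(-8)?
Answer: -479495529/349595171 ≈ -1.3716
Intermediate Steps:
x(g) = 8 + g (x(g) = g + 8 = 8 + g)
p = -349595171/479495529 (p = (8833 + 5557)/(-19802) + (8 + 108)/(-48429) = 14390*(-1/19802) + 116*(-1/48429) = -7195/9901 - 116/48429 = -349595171/479495529 ≈ -0.72909)
1/p = 1/(-349595171/479495529) = -479495529/349595171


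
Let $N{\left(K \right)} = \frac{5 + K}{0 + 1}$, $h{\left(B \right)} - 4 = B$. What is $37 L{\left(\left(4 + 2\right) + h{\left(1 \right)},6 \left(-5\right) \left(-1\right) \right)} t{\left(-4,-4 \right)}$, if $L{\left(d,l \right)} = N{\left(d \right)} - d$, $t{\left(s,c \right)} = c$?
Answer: $-740$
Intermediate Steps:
$h{\left(B \right)} = 4 + B$
$N{\left(K \right)} = 5 + K$ ($N{\left(K \right)} = \frac{5 + K}{1} = \left(5 + K\right) 1 = 5 + K$)
$L{\left(d,l \right)} = 5$ ($L{\left(d,l \right)} = \left(5 + d\right) - d = 5$)
$37 L{\left(\left(4 + 2\right) + h{\left(1 \right)},6 \left(-5\right) \left(-1\right) \right)} t{\left(-4,-4 \right)} = 37 \cdot 5 \left(-4\right) = 185 \left(-4\right) = -740$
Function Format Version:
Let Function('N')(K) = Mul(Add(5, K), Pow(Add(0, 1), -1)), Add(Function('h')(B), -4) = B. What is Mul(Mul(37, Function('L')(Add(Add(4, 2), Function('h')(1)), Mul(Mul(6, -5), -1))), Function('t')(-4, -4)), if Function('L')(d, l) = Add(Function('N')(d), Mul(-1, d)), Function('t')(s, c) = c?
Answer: -740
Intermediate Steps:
Function('h')(B) = Add(4, B)
Function('N')(K) = Add(5, K) (Function('N')(K) = Mul(Add(5, K), Pow(1, -1)) = Mul(Add(5, K), 1) = Add(5, K))
Function('L')(d, l) = 5 (Function('L')(d, l) = Add(Add(5, d), Mul(-1, d)) = 5)
Mul(Mul(37, Function('L')(Add(Add(4, 2), Function('h')(1)), Mul(Mul(6, -5), -1))), Function('t')(-4, -4)) = Mul(Mul(37, 5), -4) = Mul(185, -4) = -740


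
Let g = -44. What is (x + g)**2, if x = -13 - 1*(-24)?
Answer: 1089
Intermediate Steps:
x = 11 (x = -13 + 24 = 11)
(x + g)**2 = (11 - 44)**2 = (-33)**2 = 1089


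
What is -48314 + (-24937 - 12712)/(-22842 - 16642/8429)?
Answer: -9302633220619/192551860 ≈ -48312.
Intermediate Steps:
-48314 + (-24937 - 12712)/(-22842 - 16642/8429) = -48314 - 37649/(-22842 - 16642*1/8429) = -48314 - 37649/(-22842 - 16642/8429) = -48314 - 37649/(-192551860/8429) = -48314 - 37649*(-8429/192551860) = -48314 + 317343421/192551860 = -9302633220619/192551860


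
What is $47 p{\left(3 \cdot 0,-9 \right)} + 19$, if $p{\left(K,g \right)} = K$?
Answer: $19$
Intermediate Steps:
$47 p{\left(3 \cdot 0,-9 \right)} + 19 = 47 \cdot 3 \cdot 0 + 19 = 47 \cdot 0 + 19 = 0 + 19 = 19$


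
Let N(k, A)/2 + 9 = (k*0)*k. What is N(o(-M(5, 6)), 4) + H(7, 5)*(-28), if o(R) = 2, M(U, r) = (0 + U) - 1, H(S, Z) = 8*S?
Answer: -1586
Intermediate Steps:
M(U, r) = -1 + U (M(U, r) = U - 1 = -1 + U)
N(k, A) = -18 (N(k, A) = -18 + 2*((k*0)*k) = -18 + 2*(0*k) = -18 + 2*0 = -18 + 0 = -18)
N(o(-M(5, 6)), 4) + H(7, 5)*(-28) = -18 + (8*7)*(-28) = -18 + 56*(-28) = -18 - 1568 = -1586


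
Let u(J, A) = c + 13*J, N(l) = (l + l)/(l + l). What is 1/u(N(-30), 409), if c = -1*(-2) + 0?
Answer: 1/15 ≈ 0.066667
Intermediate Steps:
c = 2 (c = 2 + 0 = 2)
N(l) = 1 (N(l) = (2*l)/((2*l)) = (2*l)*(1/(2*l)) = 1)
u(J, A) = 2 + 13*J
1/u(N(-30), 409) = 1/(2 + 13*1) = 1/(2 + 13) = 1/15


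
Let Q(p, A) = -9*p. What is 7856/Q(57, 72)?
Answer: -7856/513 ≈ -15.314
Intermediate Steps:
7856/Q(57, 72) = 7856/((-9*57)) = 7856/(-513) = 7856*(-1/513) = -7856/513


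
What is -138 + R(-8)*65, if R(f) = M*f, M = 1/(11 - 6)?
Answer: -242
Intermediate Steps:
M = ⅕ (M = 1/5 = ⅕ ≈ 0.20000)
R(f) = f/5
-138 + R(-8)*65 = -138 + ((⅕)*(-8))*65 = -138 - 8/5*65 = -138 - 104 = -242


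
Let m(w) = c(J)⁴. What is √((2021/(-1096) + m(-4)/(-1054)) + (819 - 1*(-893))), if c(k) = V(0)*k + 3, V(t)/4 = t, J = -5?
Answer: 3*√15847328313278/288796 ≈ 41.353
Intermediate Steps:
V(t) = 4*t
c(k) = 3 (c(k) = (4*0)*k + 3 = 0*k + 3 = 0 + 3 = 3)
m(w) = 81 (m(w) = 3⁴ = 81)
√((2021/(-1096) + m(-4)/(-1054)) + (819 - 1*(-893))) = √((2021/(-1096) + 81/(-1054)) + (819 - 1*(-893))) = √((2021*(-1/1096) + 81*(-1/1054)) + (819 + 893)) = √((-2021/1096 - 81/1054) + 1712) = √(-1109455/577592 + 1712) = √(987728049/577592) = 3*√15847328313278/288796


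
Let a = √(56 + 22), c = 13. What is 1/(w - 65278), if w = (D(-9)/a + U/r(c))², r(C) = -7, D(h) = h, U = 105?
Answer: -43975126/2860667573401 - 2340*√78/2860667573401 ≈ -1.5380e-5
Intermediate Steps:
a = √78 ≈ 8.8318
w = (-15 - 3*√78/26)² (w = (-9*√78/78 + 105/(-7))² = (-3*√78/26 + 105*(-⅐))² = (-3*√78/26 - 15)² = (-15 - 3*√78/26)² ≈ 256.61)
1/(w - 65278) = 1/((5877/26 + 45*√78/13) - 65278) = 1/(-1691351/26 + 45*√78/13)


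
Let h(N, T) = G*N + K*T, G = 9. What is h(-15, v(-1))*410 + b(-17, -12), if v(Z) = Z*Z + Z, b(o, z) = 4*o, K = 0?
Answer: -55418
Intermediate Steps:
v(Z) = Z + Z**2 (v(Z) = Z**2 + Z = Z + Z**2)
h(N, T) = 9*N (h(N, T) = 9*N + 0*T = 9*N + 0 = 9*N)
h(-15, v(-1))*410 + b(-17, -12) = (9*(-15))*410 + 4*(-17) = -135*410 - 68 = -55350 - 68 = -55418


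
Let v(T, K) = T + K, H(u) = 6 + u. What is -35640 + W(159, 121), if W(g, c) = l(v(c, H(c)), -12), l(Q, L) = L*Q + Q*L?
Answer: -41592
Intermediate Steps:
v(T, K) = K + T
l(Q, L) = 2*L*Q (l(Q, L) = L*Q + L*Q = 2*L*Q)
W(g, c) = -144 - 48*c (W(g, c) = 2*(-12)*((6 + c) + c) = 2*(-12)*(6 + 2*c) = -144 - 48*c)
-35640 + W(159, 121) = -35640 + (-144 - 48*121) = -35640 + (-144 - 5808) = -35640 - 5952 = -41592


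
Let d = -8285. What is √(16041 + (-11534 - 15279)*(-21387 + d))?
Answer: √795611377 ≈ 28207.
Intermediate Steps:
√(16041 + (-11534 - 15279)*(-21387 + d)) = √(16041 + (-11534 - 15279)*(-21387 - 8285)) = √(16041 - 26813*(-29672)) = √(16041 + 795595336) = √795611377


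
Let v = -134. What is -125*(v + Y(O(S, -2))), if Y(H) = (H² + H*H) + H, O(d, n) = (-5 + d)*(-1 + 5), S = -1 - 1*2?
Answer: -235250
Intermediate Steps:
S = -3 (S = -1 - 2 = -3)
O(d, n) = -20 + 4*d (O(d, n) = (-5 + d)*4 = -20 + 4*d)
Y(H) = H + 2*H² (Y(H) = (H² + H²) + H = 2*H² + H = H + 2*H²)
-125*(v + Y(O(S, -2))) = -125*(-134 + (-20 + 4*(-3))*(1 + 2*(-20 + 4*(-3)))) = -125*(-134 + (-20 - 12)*(1 + 2*(-20 - 12))) = -125*(-134 - 32*(1 + 2*(-32))) = -125*(-134 - 32*(1 - 64)) = -125*(-134 - 32*(-63)) = -125*(-134 + 2016) = -125*1882 = -235250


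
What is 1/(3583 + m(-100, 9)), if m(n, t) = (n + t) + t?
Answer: 1/3501 ≈ 0.00028563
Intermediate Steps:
m(n, t) = n + 2*t
1/(3583 + m(-100, 9)) = 1/(3583 + (-100 + 2*9)) = 1/(3583 + (-100 + 18)) = 1/(3583 - 82) = 1/3501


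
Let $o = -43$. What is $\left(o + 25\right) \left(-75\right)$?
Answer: $1350$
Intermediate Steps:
$\left(o + 25\right) \left(-75\right) = \left(-43 + 25\right) \left(-75\right) = \left(-18\right) \left(-75\right) = 1350$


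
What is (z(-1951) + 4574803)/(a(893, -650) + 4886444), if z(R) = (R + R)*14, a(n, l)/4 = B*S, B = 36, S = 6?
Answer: 4520175/4887308 ≈ 0.92488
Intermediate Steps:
a(n, l) = 864 (a(n, l) = 4*(36*6) = 4*216 = 864)
z(R) = 28*R (z(R) = (2*R)*14 = 28*R)
(z(-1951) + 4574803)/(a(893, -650) + 4886444) = (28*(-1951) + 4574803)/(864 + 4886444) = (-54628 + 4574803)/4887308 = 4520175*(1/4887308) = 4520175/4887308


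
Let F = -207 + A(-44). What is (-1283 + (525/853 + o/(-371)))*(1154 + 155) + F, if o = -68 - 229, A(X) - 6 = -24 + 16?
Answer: -75851770412/45209 ≈ -1.6778e+6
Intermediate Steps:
A(X) = -2 (A(X) = 6 + (-24 + 16) = 6 - 8 = -2)
o = -297
F = -209 (F = -207 - 2 = -209)
(-1283 + (525/853 + o/(-371)))*(1154 + 155) + F = (-1283 + (525/853 - 297/(-371)))*(1154 + 155) - 209 = (-1283 + (525*(1/853) - 297*(-1/371)))*1309 - 209 = (-1283 + (525/853 + 297/371))*1309 - 209 = (-1283 + 448116/316463)*1309 - 209 = -405573913/316463*1309 - 209 = -75842321731/45209 - 209 = -75851770412/45209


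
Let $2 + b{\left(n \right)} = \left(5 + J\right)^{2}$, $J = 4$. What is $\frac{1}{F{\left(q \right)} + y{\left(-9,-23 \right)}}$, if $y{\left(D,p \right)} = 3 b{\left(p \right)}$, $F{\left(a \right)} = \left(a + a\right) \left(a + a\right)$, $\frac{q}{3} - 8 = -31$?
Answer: $\frac{1}{19281} \approx 5.1865 \cdot 10^{-5}$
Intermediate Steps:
$q = -69$ ($q = 24 + 3 \left(-31\right) = 24 - 93 = -69$)
$b{\left(n \right)} = 79$ ($b{\left(n \right)} = -2 + \left(5 + 4\right)^{2} = -2 + 9^{2} = -2 + 81 = 79$)
$F{\left(a \right)} = 4 a^{2}$ ($F{\left(a \right)} = 2 a 2 a = 4 a^{2}$)
$y{\left(D,p \right)} = 237$ ($y{\left(D,p \right)} = 3 \cdot 79 = 237$)
$\frac{1}{F{\left(q \right)} + y{\left(-9,-23 \right)}} = \frac{1}{4 \left(-69\right)^{2} + 237} = \frac{1}{4 \cdot 4761 + 237} = \frac{1}{19044 + 237} = \frac{1}{19281}$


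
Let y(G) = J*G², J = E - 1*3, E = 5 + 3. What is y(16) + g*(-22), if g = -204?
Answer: 5768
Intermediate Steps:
E = 8
J = 5 (J = 8 - 1*3 = 8 - 3 = 5)
y(G) = 5*G²
y(16) + g*(-22) = 5*16² - 204*(-22) = 5*256 + 4488 = 1280 + 4488 = 5768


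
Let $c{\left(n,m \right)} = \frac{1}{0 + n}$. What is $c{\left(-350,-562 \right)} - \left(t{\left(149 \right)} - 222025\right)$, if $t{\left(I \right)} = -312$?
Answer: $\frac{77817949}{350} \approx 2.2234 \cdot 10^{5}$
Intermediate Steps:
$c{\left(n,m \right)} = \frac{1}{n}$
$c{\left(-350,-562 \right)} - \left(t{\left(149 \right)} - 222025\right) = \frac{1}{-350} - \left(-312 - 222025\right) = - \frac{1}{350} - \left(-312 - 222025\right) = - \frac{1}{350} - -222337 = - \frac{1}{350} + 222337 = \frac{77817949}{350}$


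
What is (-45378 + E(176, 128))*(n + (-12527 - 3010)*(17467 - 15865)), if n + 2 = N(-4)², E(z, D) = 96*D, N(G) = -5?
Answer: 823618405590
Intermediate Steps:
n = 23 (n = -2 + (-5)² = -2 + 25 = 23)
(-45378 + E(176, 128))*(n + (-12527 - 3010)*(17467 - 15865)) = (-45378 + 96*128)*(23 + (-12527 - 3010)*(17467 - 15865)) = (-45378 + 12288)*(23 - 15537*1602) = -33090*(23 - 24890274) = -33090*(-24890251) = 823618405590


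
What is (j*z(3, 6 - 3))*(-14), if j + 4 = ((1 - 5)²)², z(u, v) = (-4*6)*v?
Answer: 254016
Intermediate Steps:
z(u, v) = -24*v
j = 252 (j = -4 + ((1 - 5)²)² = -4 + ((-4)²)² = -4 + 16² = -4 + 256 = 252)
(j*z(3, 6 - 3))*(-14) = (252*(-24*(6 - 3)))*(-14) = (252*(-24*3))*(-14) = (252*(-72))*(-14) = -18144*(-14) = 254016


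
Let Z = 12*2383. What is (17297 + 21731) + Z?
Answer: 67624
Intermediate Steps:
Z = 28596
(17297 + 21731) + Z = (17297 + 21731) + 28596 = 39028 + 28596 = 67624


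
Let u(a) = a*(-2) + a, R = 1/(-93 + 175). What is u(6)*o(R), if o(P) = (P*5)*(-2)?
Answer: 30/41 ≈ 0.73171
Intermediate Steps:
R = 1/82 ≈ 0.012195
u(a) = -a (u(a) = -2*a + a = -a)
o(P) = -10*P (o(P) = (5*P)*(-2) = -10*P)
u(6)*o(R) = (-1*6)*(-10*1/82) = -6*(-5/41) = 30/41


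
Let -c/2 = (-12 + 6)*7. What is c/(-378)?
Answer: -2/9 ≈ -0.22222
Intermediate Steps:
c = 84 (c = -2*(-12 + 6)*7 = -(-12)*7 = -2*(-42) = 84)
c/(-378) = 84/(-378) = 84*(-1/378) = -2/9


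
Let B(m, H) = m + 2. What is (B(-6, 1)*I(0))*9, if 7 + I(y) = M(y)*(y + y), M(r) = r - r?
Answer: 252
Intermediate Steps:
M(r) = 0
I(y) = -7 (I(y) = -7 + 0*(y + y) = -7 + 0*(2*y) = -7 + 0 = -7)
B(m, H) = 2 + m
(B(-6, 1)*I(0))*9 = ((2 - 6)*(-7))*9 = -4*(-7)*9 = 28*9 = 252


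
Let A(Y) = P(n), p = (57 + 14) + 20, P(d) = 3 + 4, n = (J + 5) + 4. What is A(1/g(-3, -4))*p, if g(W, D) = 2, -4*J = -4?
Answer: 637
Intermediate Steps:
J = 1 (J = -¼*(-4) = 1)
n = 10 (n = (1 + 5) + 4 = 6 + 4 = 10)
P(d) = 7
p = 91 (p = 71 + 20 = 91)
A(Y) = 7
A(1/g(-3, -4))*p = 7*91 = 637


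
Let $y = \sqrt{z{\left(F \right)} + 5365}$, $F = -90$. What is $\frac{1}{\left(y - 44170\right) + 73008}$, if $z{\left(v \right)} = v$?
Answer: $\frac{28838}{831624969} - \frac{5 \sqrt{211}}{831624969} \approx 3.4589 \cdot 10^{-5}$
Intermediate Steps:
$y = 5 \sqrt{211}$ ($y = \sqrt{-90 + 5365} = \sqrt{5275} = 5 \sqrt{211} \approx 72.629$)
$\frac{1}{\left(y - 44170\right) + 73008} = \frac{1}{\left(5 \sqrt{211} - 44170\right) + 73008} = \frac{1}{\left(-44170 + 5 \sqrt{211}\right) + 73008} = \frac{1}{28838 + 5 \sqrt{211}}$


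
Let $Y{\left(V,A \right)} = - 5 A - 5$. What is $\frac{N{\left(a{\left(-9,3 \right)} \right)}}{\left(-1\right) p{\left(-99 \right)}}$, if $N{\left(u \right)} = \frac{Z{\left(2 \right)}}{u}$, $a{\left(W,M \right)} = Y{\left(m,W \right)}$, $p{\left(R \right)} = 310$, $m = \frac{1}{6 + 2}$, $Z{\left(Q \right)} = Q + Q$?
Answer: $- \frac{1}{3100} \approx -0.00032258$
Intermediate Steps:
$Z{\left(Q \right)} = 2 Q$
$m = \frac{1}{8} \approx 0.125$
$Y{\left(V,A \right)} = -5 - 5 A$
$a{\left(W,M \right)} = -5 - 5 W$
$N{\left(u \right)} = \frac{4}{u}$ ($N{\left(u \right)} = \frac{2 \cdot 2}{u} = \frac{4}{u}$)
$\frac{N{\left(a{\left(-9,3 \right)} \right)}}{\left(-1\right) p{\left(-99 \right)}} = \frac{4 \frac{1}{-5 - -45}}{\left(-1\right) 310} = \frac{4 \frac{1}{-5 + 45}}{-310} = \frac{4}{40} \left(- \frac{1}{310}\right) = 4 \cdot \frac{1}{40} \left(- \frac{1}{310}\right) = \frac{1}{10} \left(- \frac{1}{310}\right) = - \frac{1}{3100}$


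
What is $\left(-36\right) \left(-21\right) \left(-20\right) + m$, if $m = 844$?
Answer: $-14276$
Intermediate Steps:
$\left(-36\right) \left(-21\right) \left(-20\right) + m = \left(-36\right) \left(-21\right) \left(-20\right) + 844 = 756 \left(-20\right) + 844 = -15120 + 844 = -14276$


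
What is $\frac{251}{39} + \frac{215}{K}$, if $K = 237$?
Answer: $\frac{22624}{3081} \approx 7.3431$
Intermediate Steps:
$\frac{251}{39} + \frac{215}{K} = \frac{251}{39} + \frac{215}{237} = \frac{22624}{3081}$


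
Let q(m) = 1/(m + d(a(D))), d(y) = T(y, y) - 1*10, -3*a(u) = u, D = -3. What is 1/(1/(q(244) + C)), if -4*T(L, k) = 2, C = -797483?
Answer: -372424559/467 ≈ -7.9748e+5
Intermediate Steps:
T(L, k) = -½ (T(L, k) = -¼*2 = -½)
a(u) = -u/3
d(y) = -21/2 (d(y) = -½ - 1*10 = -½ - 10 = -21/2)
q(m) = 1/(-21/2 + m) (q(m) = 1/(m - 21/2) = 1/(-21/2 + m))
1/(1/(q(244) + C)) = 1/(1/(2/(-21 + 2*244) - 797483)) = 1/(1/(2/(-21 + 488) - 797483)) = 1/(1/(2/467 - 797483)) = 1/(1/(-372424559/467)) = 1/(-467/372424559) = -372424559/467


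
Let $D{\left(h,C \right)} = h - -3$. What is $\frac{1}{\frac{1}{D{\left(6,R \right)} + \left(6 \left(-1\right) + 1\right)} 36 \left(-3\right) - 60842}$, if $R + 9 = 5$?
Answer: $- \frac{1}{60869} \approx -1.6429 \cdot 10^{-5}$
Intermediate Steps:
$R = -4$ ($R = -9 + 5 = -4$)
$D{\left(h,C \right)} = 3 + h$ ($D{\left(h,C \right)} = h + 3 = 3 + h$)
$\frac{1}{\frac{1}{D{\left(6,R \right)} + \left(6 \left(-1\right) + 1\right)} 36 \left(-3\right) - 60842} = \frac{1}{\frac{1}{\left(3 + 6\right) + \left(6 \left(-1\right) + 1\right)} 36 \left(-3\right) - 60842} = \frac{1}{\frac{1}{9 + \left(-6 + 1\right)} 36 \left(-3\right) - 60842} = \frac{1}{\frac{1}{9 - 5} \cdot 36 \left(-3\right) - 60842} = \frac{1}{\frac{1}{4} \cdot 36 \left(-3\right) - 60842} = \frac{1}{9 \left(-3\right) - 60842} = \frac{1}{-27 - 60842} = \frac{1}{-60869} = - \frac{1}{60869}$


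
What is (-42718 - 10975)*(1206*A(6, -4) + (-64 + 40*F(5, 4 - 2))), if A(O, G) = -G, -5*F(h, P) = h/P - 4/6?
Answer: -764373548/3 ≈ -2.5479e+8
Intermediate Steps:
F(h, P) = 2/15 - h/(5*P) (F(h, P) = -(h/P - 4/6)/5 = -(h/P - 4*⅙)/5 = -(h/P - ⅔)/5 = -(-⅔ + h/P)/5 = 2/15 - h/(5*P))
(-42718 - 10975)*(1206*A(6, -4) + (-64 + 40*F(5, 4 - 2))) = (-42718 - 10975)*(1206*(-1*(-4)) + (-64 + 40*(2/15 - ⅕*5/(4 - 2)))) = -53693*(1206*4 + (-64 + 40*(2/15 - ⅕*5/2))) = -53693*(4824 + (-64 + 40*(2/15 - ⅕*5*½))) = -53693*(4824 + (-64 + 40*(2/15 - ½))) = -53693*(4824 + (-64 + 40*(-11/30))) = -53693*(4824 + (-64 - 44/3)) = -53693*(4824 - 236/3) = -53693*14236/3 = -764373548/3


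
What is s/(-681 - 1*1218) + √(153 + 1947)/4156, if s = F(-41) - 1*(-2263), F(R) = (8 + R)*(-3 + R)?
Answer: -3715/1899 + 5*√21/2078 ≈ -1.9453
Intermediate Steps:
F(R) = (-3 + R)*(8 + R)
s = 3715 (s = (-24 + (-41)² + 5*(-41)) - 1*(-2263) = (-24 + 1681 - 205) + 2263 = 1452 + 2263 = 3715)
s/(-681 - 1*1218) + √(153 + 1947)/4156 = 3715/(-681 - 1*1218) + √(153 + 1947)/4156 = 3715/(-681 - 1218) + √2100*(1/4156) = 3715/(-1899) + (10*√21)*(1/4156) = 3715*(-1/1899) + 5*√21/2078 = -3715/1899 + 5*√21/2078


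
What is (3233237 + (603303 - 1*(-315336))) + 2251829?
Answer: 6403705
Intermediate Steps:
(3233237 + (603303 - 1*(-315336))) + 2251829 = (3233237 + (603303 + 315336)) + 2251829 = (3233237 + 918639) + 2251829 = 4151876 + 2251829 = 6403705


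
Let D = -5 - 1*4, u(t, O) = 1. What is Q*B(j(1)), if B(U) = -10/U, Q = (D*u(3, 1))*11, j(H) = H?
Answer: 990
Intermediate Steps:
D = -9 (D = -5 - 4 = -9)
Q = -99 (Q = -9*1*11 = -9*11 = -99)
Q*B(j(1)) = -(-990)/1 = -(-990) = -99*(-10) = 990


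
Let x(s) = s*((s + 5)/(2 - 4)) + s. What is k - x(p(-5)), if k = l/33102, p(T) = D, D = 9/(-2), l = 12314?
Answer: 496133/132408 ≈ 3.7470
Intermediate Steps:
D = -9/2 (D = 9*(-1/2) = -9/2 ≈ -4.5000)
p(T) = -9/2
k = 6157/16551 (k = 12314/33102 = 12314*(1/33102) = 6157/16551 ≈ 0.37200)
x(s) = s + s*(-5/2 - s/2) (x(s) = s*((5 + s)/(-2)) + s = s*((5 + s)*(-1/2)) + s = s*(-5/2 - s/2) + s = s + s*(-5/2 - s/2))
k - x(p(-5)) = 6157/16551 - (-1)*(-9)*(3 - 9/2)/(2*2) = 6157/16551 - (-1)*(-9)*(-3)/(2*2*2) = 6157/16551 - 1*(-27/8) = 6157/16551 + 27/8 = 496133/132408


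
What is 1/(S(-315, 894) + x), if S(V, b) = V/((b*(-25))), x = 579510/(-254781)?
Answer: -42180410/95346611 ≈ -0.44239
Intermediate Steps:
x = -64390/28309 (x = 579510*(-1/254781) = -64390/28309 ≈ -2.2745)
S(V, b) = -V/(25*b) (S(V, b) = V/((-25*b)) = V*(-1/(25*b)) = -V/(25*b))
1/(S(-315, 894) + x) = 1/(-1/25*(-315)/894 - 64390/28309) = 1/(-1/25*(-315)*1/894 - 64390/28309) = 1/(21/1490 - 64390/28309) = 1/(-95346611/42180410) = -42180410/95346611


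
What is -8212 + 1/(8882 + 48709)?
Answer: -472937291/57591 ≈ -8212.0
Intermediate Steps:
-8212 + 1/(8882 + 48709) = -8212 + 1/57591 = -472937291/57591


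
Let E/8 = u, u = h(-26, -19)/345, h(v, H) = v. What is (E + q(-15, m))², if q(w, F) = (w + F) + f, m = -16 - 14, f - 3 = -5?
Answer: 269714929/119025 ≈ 2266.0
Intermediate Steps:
f = -2 (f = 3 - 5 = -2)
m = -30
q(w, F) = -2 + F + w (q(w, F) = (w + F) - 2 = (F + w) - 2 = -2 + F + w)
u = -26/345 ≈ -0.075362
E = -208/345 (E = 8*(-26/345) = -208/345 ≈ -0.60290)
(E + q(-15, m))² = (-208/345 + (-2 - 30 - 15))² = (-208/345 - 47)² = (-16423/345)² = 269714929/119025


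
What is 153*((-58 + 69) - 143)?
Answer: -20196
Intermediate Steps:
153*((-58 + 69) - 143) = 153*(11 - 143) = 153*(-132) = -20196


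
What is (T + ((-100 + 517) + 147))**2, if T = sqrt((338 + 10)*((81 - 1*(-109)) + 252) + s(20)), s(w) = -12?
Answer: 471900 + 2256*sqrt(38451) ≈ 9.1428e+5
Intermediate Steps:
T = 2*sqrt(38451) (T = sqrt((338 + 10)*((81 - 1*(-109)) + 252) - 12) = sqrt(348*((81 + 109) + 252) - 12) = sqrt(348*(190 + 252) - 12) = sqrt(348*442 - 12) = sqrt(153816 - 12) = sqrt(153804) = 2*sqrt(38451) ≈ 392.18)
(T + ((-100 + 517) + 147))**2 = (2*sqrt(38451) + ((-100 + 517) + 147))**2 = (2*sqrt(38451) + (417 + 147))**2 = (2*sqrt(38451) + 564)**2 = (564 + 2*sqrt(38451))**2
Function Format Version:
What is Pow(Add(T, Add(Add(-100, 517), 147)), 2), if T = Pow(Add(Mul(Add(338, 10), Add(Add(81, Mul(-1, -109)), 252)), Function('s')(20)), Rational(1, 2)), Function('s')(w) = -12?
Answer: Add(471900, Mul(2256, Pow(38451, Rational(1, 2)))) ≈ 9.1428e+5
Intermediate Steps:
T = Mul(2, Pow(38451, Rational(1, 2))) (T = Pow(Add(Mul(Add(338, 10), Add(Add(81, Mul(-1, -109)), 252)), -12), Rational(1, 2)) = Pow(Add(Mul(348, Add(Add(81, 109), 252)), -12), Rational(1, 2)) = Pow(Add(Mul(348, Add(190, 252)), -12), Rational(1, 2)) = Pow(Add(Mul(348, 442), -12), Rational(1, 2)) = Pow(Add(153816, -12), Rational(1, 2)) = Pow(153804, Rational(1, 2)) = Mul(2, Pow(38451, Rational(1, 2))) ≈ 392.18)
Pow(Add(T, Add(Add(-100, 517), 147)), 2) = Pow(Add(Mul(2, Pow(38451, Rational(1, 2))), Add(Add(-100, 517), 147)), 2) = Pow(Add(Mul(2, Pow(38451, Rational(1, 2))), Add(417, 147)), 2) = Pow(Add(Mul(2, Pow(38451, Rational(1, 2))), 564), 2) = Pow(Add(564, Mul(2, Pow(38451, Rational(1, 2)))), 2)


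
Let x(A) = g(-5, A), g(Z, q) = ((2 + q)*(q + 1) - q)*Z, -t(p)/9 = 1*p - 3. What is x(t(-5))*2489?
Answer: -66331850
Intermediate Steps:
t(p) = 27 - 9*p (t(p) = -9*(1*p - 3) = -9*(p - 3) = -9*(-3 + p) = 27 - 9*p)
g(Z, q) = Z*(-q + (1 + q)*(2 + q)) (g(Z, q) = ((2 + q)*(1 + q) - q)*Z = ((1 + q)*(2 + q) - q)*Z = (-q + (1 + q)*(2 + q))*Z = Z*(-q + (1 + q)*(2 + q)))
x(A) = -10 - 10*A - 5*A² (x(A) = -5*(2 + A² + 2*A) = -10 - 10*A - 5*A²)
x(t(-5))*2489 = (-10 - 10*(27 - 9*(-5)) - 5*(27 - 9*(-5))²)*2489 = (-10 - 10*(27 + 45) - 5*(27 + 45)²)*2489 = (-10 - 10*72 - 5*72²)*2489 = (-10 - 720 - 5*5184)*2489 = (-10 - 720 - 25920)*2489 = -26650*2489 = -66331850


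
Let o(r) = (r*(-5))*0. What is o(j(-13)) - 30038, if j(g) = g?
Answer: -30038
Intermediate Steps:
o(r) = 0 (o(r) = -5*r*0 = 0)
o(j(-13)) - 30038 = 0 - 30038 = -30038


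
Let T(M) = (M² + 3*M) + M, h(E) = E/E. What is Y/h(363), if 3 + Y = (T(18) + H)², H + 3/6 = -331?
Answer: 16629/4 ≈ 4157.3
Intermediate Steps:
h(E) = 1
T(M) = M² + 4*M
H = -663/2 (H = -½ - 331 = -663/2 ≈ -331.50)
Y = 16629/4 (Y = -3 + (18*(4 + 18) - 663/2)² = -3 + (18*22 - 663/2)² = -3 + (396 - 663/2)² = -3 + (129/2)² = -3 + 16641/4 = 16629/4 ≈ 4157.3)
Y/h(363) = (16629/4)/1 = (16629/4)*1 = 16629/4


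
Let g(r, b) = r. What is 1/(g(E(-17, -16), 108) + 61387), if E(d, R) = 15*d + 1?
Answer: 1/61133 ≈ 1.6358e-5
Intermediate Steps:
E(d, R) = 1 + 15*d
1/(g(E(-17, -16), 108) + 61387) = 1/((1 + 15*(-17)) + 61387) = 1/((1 - 255) + 61387) = 1/(-254 + 61387) = 1/61133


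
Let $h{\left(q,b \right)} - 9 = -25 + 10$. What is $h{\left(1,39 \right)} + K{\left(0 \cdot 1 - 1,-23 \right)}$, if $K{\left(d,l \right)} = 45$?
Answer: $39$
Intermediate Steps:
$h{\left(q,b \right)} = -6$ ($h{\left(q,b \right)} = 9 + \left(-25 + 10\right) = 9 - 15 = -6$)
$h{\left(1,39 \right)} + K{\left(0 \cdot 1 - 1,-23 \right)} = -6 + 45 = 39$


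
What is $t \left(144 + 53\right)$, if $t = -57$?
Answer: $-11229$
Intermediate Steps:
$t \left(144 + 53\right) = - 57 \left(144 + 53\right) = \left(-57\right) 197 = -11229$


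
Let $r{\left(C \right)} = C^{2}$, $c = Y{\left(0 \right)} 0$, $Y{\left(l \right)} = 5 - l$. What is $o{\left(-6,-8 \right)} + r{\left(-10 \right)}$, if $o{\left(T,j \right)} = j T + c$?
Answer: $148$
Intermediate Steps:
$c = 0$ ($c = \left(5 - 0\right) 0 = \left(5 + 0\right) 0 = 5 \cdot 0 = 0$)
$o{\left(T,j \right)} = T j$ ($o{\left(T,j \right)} = j T + 0 = T j + 0 = T j$)
$o{\left(-6,-8 \right)} + r{\left(-10 \right)} = \left(-6\right) \left(-8\right) + \left(-10\right)^{2} = 48 + 100 = 148$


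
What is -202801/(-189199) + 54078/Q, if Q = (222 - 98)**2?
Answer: 6674885849/1454561912 ≈ 4.5889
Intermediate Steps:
Q = 15376 (Q = 124**2 = 15376)
-202801/(-189199) + 54078/Q = -202801/(-189199) + 54078/15376 = -202801*(-1/189199) + 54078*(1/15376) = 202801/189199 + 27039/7688 = 6674885849/1454561912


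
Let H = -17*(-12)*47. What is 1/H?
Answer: 1/9588 ≈ 0.00010430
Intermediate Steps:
H = 9588 (H = 204*47 = 9588)
1/H = 1/9588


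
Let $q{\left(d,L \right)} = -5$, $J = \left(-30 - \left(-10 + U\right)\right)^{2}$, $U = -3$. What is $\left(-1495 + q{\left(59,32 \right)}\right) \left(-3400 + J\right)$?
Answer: $4666500$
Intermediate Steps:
$J = 289$ ($J = \left(-30 + \left(10 - -3\right)\right)^{2} = \left(-30 + \left(10 + 3\right)\right)^{2} = \left(-30 + 13\right)^{2} = \left(-17\right)^{2} = 289$)
$\left(-1495 + q{\left(59,32 \right)}\right) \left(-3400 + J\right) = \left(-1495 - 5\right) \left(-3400 + 289\right) = \left(-1500\right) \left(-3111\right) = 4666500$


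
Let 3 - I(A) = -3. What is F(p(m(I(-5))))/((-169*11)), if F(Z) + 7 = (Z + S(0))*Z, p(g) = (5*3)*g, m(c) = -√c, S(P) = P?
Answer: -1343/1859 ≈ -0.72243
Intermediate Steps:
I(A) = 6 (I(A) = 3 - 1*(-3) = 3 + 3 = 6)
p(g) = 15*g
F(Z) = -7 + Z² (F(Z) = -7 + (Z + 0)*Z = -7 + Z*Z = -7 + Z²)
F(p(m(I(-5))))/((-169*11)) = (-7 + (15*(-√6))²)/((-169*11)) = (-7 + (-15*√6)²)/(-1859) = (-7 + 1350)*(-1/1859) = 1343*(-1/1859) = -1343/1859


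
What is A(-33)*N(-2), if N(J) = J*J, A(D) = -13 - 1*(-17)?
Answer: 16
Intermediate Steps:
A(D) = 4 (A(D) = -13 + 17 = 4)
N(J) = J²
A(-33)*N(-2) = 4*(-2)² = 4*4 = 16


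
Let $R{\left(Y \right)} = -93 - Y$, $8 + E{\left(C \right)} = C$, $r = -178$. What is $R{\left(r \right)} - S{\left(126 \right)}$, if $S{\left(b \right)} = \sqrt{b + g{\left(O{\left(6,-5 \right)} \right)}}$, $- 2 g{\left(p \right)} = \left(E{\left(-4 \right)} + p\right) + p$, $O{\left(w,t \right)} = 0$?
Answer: $85 - 2 \sqrt{33} \approx 73.511$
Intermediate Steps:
$E{\left(C \right)} = -8 + C$
$g{\left(p \right)} = 6 - p$ ($g{\left(p \right)} = - \frac{\left(\left(-8 - 4\right) + p\right) + p}{2} = - \frac{\left(-12 + p\right) + p}{2} = - \frac{-12 + 2 p}{2} = 6 - p$)
$S{\left(b \right)} = \sqrt{6 + b}$ ($S{\left(b \right)} = \sqrt{b + \left(6 - 0\right)} = \sqrt{b + \left(6 + 0\right)} = \sqrt{b + 6} = \sqrt{6 + b}$)
$R{\left(r \right)} - S{\left(126 \right)} = \left(-93 - -178\right) - \sqrt{6 + 126} = \left(-93 + 178\right) - \sqrt{132} = 85 - 2 \sqrt{33}$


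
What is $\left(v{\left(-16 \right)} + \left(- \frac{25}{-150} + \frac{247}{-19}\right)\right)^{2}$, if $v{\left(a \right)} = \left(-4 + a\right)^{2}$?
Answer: $\frac{5396329}{36} \approx 1.499 \cdot 10^{5}$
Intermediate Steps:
$\left(v{\left(-16 \right)} + \left(- \frac{25}{-150} + \frac{247}{-19}\right)\right)^{2} = \left(\left(-4 - 16\right)^{2} + \left(- \frac{25}{-150} + \frac{247}{-19}\right)\right)^{2} = \left(\left(-20\right)^{2} + \left(\left(-25\right) \left(- \frac{1}{150}\right) + 247 \left(- \frac{1}{19}\right)\right)\right)^{2} = \left(400 + \left(\frac{1}{6} - 13\right)\right)^{2} = \left(400 - \frac{77}{6}\right)^{2} = \left(\frac{2323}{6}\right)^{2} = \frac{5396329}{36}$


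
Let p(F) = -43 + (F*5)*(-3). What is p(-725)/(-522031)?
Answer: -10832/522031 ≈ -0.020750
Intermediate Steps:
p(F) = -43 - 15*F (p(F) = -43 + (5*F)*(-3) = -43 - 15*F)
p(-725)/(-522031) = (-43 - 15*(-725))/(-522031) = (-43 + 10875)*(-1/522031) = 10832*(-1/522031) = -10832/522031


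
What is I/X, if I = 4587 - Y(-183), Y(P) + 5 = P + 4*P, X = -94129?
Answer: -5507/94129 ≈ -0.058505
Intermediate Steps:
Y(P) = -5 + 5*P (Y(P) = -5 + (P + 4*P) = -5 + 5*P)
I = 5507 (I = 4587 - (-5 + 5*(-183)) = 4587 - (-5 - 915) = 4587 - 1*(-920) = 4587 + 920 = 5507)
I/X = 5507/(-94129) = 5507*(-1/94129) = -5507/94129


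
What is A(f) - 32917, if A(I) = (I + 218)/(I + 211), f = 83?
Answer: -1382471/42 ≈ -32916.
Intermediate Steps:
A(I) = (218 + I)/(211 + I)
A(f) - 32917 = (218 + 83)/(211 + 83) - 32917 = 301/294 - 32917 = (1/294)*301 - 32917 = 43/42 - 32917 = -1382471/42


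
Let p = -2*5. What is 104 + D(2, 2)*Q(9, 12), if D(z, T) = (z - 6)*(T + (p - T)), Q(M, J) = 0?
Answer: 104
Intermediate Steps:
p = -10
D(z, T) = 60 - 10*z (D(z, T) = (z - 6)*(T + (-10 - T)) = (-6 + z)*(-10) = 60 - 10*z)
104 + D(2, 2)*Q(9, 12) = 104 + (60 - 10*2)*0 = 104 + (60 - 20)*0 = 104 + 40*0 = 104 + 0 = 104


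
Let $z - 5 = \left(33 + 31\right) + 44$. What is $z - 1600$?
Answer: $-1487$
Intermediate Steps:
$z = 113$ ($z = 5 + \left(\left(33 + 31\right) + 44\right) = 5 + \left(64 + 44\right) = 5 + 108 = 113$)
$z - 1600 = 113 - 1600 = -1487$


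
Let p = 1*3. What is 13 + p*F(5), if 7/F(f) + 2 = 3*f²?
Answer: 970/73 ≈ 13.288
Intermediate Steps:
p = 3
F(f) = 7/(-2 + 3*f²)
13 + p*F(5) = 13 + 3*(7/(-2 + 3*5²)) = 13 + 3*(7/(-2 + 3*25)) = 13 + 3*(7/(-2 + 75)) = 13 + 3*(7/73) = 13 + 21/73 = 970/73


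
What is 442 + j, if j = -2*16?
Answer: 410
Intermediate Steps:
j = -32
442 + j = 442 - 32 = 410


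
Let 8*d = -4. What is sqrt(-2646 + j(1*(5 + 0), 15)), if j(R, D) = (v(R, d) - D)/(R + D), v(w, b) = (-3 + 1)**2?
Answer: I*sqrt(264655)/10 ≈ 51.445*I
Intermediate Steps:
d = -1/2 (d = (1/8)*(-4) = -1/2 ≈ -0.50000)
v(w, b) = 4 (v(w, b) = (-2)**2 = 4)
j(R, D) = (4 - D)/(D + R) (j(R, D) = (4 - D)/(R + D) = (4 - D)/(D + R))
sqrt(-2646 + j(1*(5 + 0), 15)) = sqrt(-2646 + (4 - 1*15)/(15 + 1*(5 + 0))) = sqrt(-2646 + (4 - 15)/(15 + 1*5)) = sqrt(-2646 - 11/(15 + 5)) = sqrt(-2646 - 11/20) = sqrt(-52931/20) = I*sqrt(264655)/10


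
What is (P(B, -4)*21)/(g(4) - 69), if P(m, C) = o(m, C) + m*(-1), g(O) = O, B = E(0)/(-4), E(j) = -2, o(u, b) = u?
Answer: 0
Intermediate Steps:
B = 1/2 (B = -2/(-4) = -2*(-1/4) = 1/2 ≈ 0.50000)
P(m, C) = 0 (P(m, C) = m + m*(-1) = m - m = 0)
(P(B, -4)*21)/(g(4) - 69) = (0*21)/(4 - 69) = 0/(-65) = 0*(-1/65) = 0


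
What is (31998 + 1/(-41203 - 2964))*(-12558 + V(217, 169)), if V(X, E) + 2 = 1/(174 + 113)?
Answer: -5094389547483135/12675929 ≈ -4.0189e+8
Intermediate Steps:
V(X, E) = -573/287 (V(X, E) = -2 + 1/(174 + 113) = -2 + 1/287 = -573/287)
(31998 + 1/(-41203 - 2964))*(-12558 + V(217, 169)) = (31998 + 1/(-41203 - 2964))*(-12558 - 573/287) = (31998 + 1/(-44167))*(-3604719/287) = (31998 - 1/44167)*(-3604719/287) = (1413255665/44167)*(-3604719/287) = -5094389547483135/12675929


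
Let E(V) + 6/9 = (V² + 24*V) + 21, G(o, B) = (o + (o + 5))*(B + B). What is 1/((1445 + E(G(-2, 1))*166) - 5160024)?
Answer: -3/15439715 ≈ -1.9430e-7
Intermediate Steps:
G(o, B) = 2*B*(5 + 2*o) (G(o, B) = (o + (5 + o))*(2*B) = (5 + 2*o)*(2*B) = 2*B*(5 + 2*o))
E(V) = 61/3 + V² + 24*V (E(V) = -⅔ + ((V² + 24*V) + 21) = -⅔ + (21 + V² + 24*V) = 61/3 + V² + 24*V)
1/((1445 + E(G(-2, 1))*166) - 5160024) = 1/((1445 + (61/3 + (2*1*(5 + 2*(-2)))² + 24*(2*1*(5 + 2*(-2))))*166) - 5160024) = 1/((1445 + (61/3 + (2*1*(5 - 4))² + 24*(2*1*(5 - 4)))*166) - 5160024) = 1/((1445 + (61/3 + (2*1*1)² + 24*(2*1*1))*166) - 5160024) = 1/((1445 + (61/3 + 2² + 24*2)*166) - 5160024) = 1/((1445 + (61/3 + 4 + 48)*166) - 5160024) = 1/((1445 + (217/3)*166) - 5160024) = 1/((1445 + 36022/3) - 5160024) = 1/(40357/3 - 5160024) = 1/(-15439715/3) = -3/15439715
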